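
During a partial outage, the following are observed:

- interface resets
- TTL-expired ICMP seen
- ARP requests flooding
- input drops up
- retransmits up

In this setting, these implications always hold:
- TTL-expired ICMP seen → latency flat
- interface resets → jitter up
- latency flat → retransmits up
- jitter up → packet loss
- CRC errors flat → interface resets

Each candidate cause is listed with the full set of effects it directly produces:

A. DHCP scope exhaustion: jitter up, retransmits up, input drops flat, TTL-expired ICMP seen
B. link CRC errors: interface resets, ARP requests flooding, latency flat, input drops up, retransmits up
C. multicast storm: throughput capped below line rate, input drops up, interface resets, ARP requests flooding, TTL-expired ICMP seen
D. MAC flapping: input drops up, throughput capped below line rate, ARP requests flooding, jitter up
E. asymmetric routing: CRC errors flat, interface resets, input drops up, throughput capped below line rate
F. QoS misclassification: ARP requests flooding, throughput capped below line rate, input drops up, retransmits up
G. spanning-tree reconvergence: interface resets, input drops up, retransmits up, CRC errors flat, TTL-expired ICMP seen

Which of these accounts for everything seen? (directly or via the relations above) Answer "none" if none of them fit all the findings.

Per-candidate check:
(A) DHCP scope exhaustion — fails on interface resets, ARP requests flooding, input drops up (predicts input drops flat, not input drops up)
(B) link CRC errors — does not account for TTL-expired ICMP seen
(C) multicast storm — accounts for every observation (retransmits up via TTL-expired ICMP seen → latency flat → retransmits up)
(D) MAC flapping — does not account for interface resets, TTL-expired ICMP seen, retransmits up
(E) asymmetric routing — interface resets +; TTL-expired ICMP seen -; ARP requests flooding -; input drops up +; retransmits up -
(F) QoS misclassification — does not account for interface resets, TTL-expired ICMP seen
(G) spanning-tree reconvergence — does not account for ARP requests flooding
(C) alone accounts for all the evidence.

C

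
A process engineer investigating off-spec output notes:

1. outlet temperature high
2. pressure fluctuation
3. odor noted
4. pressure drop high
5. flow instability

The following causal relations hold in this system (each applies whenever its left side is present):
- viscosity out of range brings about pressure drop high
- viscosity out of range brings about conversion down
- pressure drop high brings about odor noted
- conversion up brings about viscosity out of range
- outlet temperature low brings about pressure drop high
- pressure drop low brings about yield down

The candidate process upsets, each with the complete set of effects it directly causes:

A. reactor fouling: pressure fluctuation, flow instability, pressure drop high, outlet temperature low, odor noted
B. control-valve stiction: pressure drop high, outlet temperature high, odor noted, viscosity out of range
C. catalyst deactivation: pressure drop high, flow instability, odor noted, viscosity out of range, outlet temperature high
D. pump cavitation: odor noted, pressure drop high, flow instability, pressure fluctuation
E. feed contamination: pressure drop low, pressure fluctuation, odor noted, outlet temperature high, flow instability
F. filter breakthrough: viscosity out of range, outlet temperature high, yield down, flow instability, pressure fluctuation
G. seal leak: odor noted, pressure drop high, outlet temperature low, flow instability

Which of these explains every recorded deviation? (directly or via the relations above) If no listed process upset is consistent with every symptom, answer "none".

Testing each hypothesis:
(A) reactor fouling — fails on outlet temperature high (predicts outlet temperature low, not outlet temperature high)
(B) control-valve stiction — does not account for pressure fluctuation, flow instability
(C) catalyst deactivation — does not account for pressure fluctuation
(D) pump cavitation — outlet temperature high NO; pressure fluctuation yes; odor noted yes; pressure drop high yes; flow instability yes
(E) feed contamination — outlet temperature high yes; pressure fluctuation yes; odor noted yes; pressure drop high NO; flow instability yes
(F) filter breakthrough — outlet temperature high yes; pressure fluctuation yes; odor noted yes (via viscosity out of range → pressure drop high → odor noted); pressure drop high yes (via viscosity out of range → pressure drop high); flow instability yes
(G) seal leak — outlet temperature high NO; pressure fluctuation NO; odor noted yes; pressure drop high yes; flow instability yes
Only (F) is consistent with every observation.

F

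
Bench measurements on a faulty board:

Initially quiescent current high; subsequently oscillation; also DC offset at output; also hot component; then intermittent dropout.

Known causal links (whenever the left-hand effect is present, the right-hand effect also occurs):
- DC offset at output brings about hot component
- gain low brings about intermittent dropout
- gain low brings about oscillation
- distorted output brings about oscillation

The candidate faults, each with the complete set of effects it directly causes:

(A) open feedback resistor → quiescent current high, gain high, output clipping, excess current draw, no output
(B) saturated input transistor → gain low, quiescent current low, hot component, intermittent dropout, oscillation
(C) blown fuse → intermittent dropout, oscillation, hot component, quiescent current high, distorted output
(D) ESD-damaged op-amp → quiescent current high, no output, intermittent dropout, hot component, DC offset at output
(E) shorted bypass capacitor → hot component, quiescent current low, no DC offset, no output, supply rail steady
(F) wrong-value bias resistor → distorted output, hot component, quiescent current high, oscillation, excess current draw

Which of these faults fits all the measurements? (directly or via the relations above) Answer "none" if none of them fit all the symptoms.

Checking each candidate against the observations:
(A) open feedback resistor — does not account for oscillation, DC offset at output, hot component, intermittent dropout
(B) saturated input transistor — quiescent current high -; oscillation +; DC offset at output -; hot component +; intermittent dropout +
(C) blown fuse — quiescent current high +; oscillation +; DC offset at output -; hot component +; intermittent dropout +
(D) ESD-damaged op-amp — quiescent current high +; oscillation -; DC offset at output +; hot component +; intermittent dropout +
(E) shorted bypass capacitor — quiescent current high -; oscillation -; DC offset at output -; hot component +; intermittent dropout -
(F) wrong-value bias resistor — quiescent current high +; oscillation +; DC offset at output -; hot component +; intermittent dropout -
None of the listed candidates fits everything.

none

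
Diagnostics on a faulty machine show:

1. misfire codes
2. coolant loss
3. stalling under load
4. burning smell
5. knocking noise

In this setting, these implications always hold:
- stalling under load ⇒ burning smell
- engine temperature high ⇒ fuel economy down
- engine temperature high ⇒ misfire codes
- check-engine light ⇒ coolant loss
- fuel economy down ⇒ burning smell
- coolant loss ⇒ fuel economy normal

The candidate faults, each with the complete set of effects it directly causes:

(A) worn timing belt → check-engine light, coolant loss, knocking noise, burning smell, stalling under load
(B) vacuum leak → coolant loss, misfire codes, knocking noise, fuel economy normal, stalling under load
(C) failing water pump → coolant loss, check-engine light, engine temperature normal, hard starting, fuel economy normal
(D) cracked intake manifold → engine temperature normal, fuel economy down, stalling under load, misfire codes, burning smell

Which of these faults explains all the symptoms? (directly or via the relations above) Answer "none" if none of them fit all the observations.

Per-candidate check:
(A) worn timing belt — misfire codes ✗; coolant loss ✓; stalling under load ✓; burning smell ✓; knocking noise ✓
(B) vacuum leak — accounts for every observation (burning smell via stalling under load → burning smell)
(C) failing water pump — does not account for misfire codes, stalling under load, burning smell, knocking noise
(D) cracked intake manifold — does not account for coolant loss, knocking noise
(B) is the only candidate with no mismatches.

B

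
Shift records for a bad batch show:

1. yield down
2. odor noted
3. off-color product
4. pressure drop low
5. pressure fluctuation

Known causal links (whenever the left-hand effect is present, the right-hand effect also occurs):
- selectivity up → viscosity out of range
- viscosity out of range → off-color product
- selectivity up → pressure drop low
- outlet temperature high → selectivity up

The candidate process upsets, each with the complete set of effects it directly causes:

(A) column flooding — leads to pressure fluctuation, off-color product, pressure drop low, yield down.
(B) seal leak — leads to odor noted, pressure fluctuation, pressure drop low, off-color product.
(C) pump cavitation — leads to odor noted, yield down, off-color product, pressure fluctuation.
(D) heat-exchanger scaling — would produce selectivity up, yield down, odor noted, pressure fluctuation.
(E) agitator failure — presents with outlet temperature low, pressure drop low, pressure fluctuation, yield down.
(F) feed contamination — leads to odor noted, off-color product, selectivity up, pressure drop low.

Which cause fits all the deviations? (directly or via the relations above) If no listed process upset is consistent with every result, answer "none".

D

Per-candidate check:
(A) column flooding — yield down ✓; odor noted ✗; off-color product ✓; pressure drop low ✓; pressure fluctuation ✓
(B) seal leak — does not account for yield down
(C) pump cavitation — yield down ✓; odor noted ✓; off-color product ✓; pressure drop low ✗; pressure fluctuation ✓
(D) heat-exchanger scaling — accounts for every observation (off-color product through selectivity up → viscosity out of range → off-color product)
(E) agitator failure — yield down ✓; odor noted ✗; off-color product ✗; pressure drop low ✓; pressure fluctuation ✓
(F) feed contamination — does not account for yield down, pressure fluctuation
(D) is the only candidate with no mismatches.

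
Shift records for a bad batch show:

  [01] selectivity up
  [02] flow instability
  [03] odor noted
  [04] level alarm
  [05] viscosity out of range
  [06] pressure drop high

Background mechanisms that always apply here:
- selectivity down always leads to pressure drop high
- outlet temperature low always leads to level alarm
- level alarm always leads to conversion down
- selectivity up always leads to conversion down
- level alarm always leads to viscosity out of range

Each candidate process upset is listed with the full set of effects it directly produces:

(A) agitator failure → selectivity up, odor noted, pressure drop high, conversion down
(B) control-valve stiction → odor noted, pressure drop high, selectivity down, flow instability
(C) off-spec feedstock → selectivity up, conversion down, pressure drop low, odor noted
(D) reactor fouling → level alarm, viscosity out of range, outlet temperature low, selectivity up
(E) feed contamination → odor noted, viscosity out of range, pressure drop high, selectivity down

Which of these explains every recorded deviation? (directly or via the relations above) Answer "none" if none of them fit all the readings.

Checking each candidate against the observations:
(A) agitator failure — selectivity up ✓; flow instability ✗; odor noted ✓; level alarm ✗; viscosity out of range ✗; pressure drop high ✓
(B) control-valve stiction — selectivity up ✗; flow instability ✓; odor noted ✓; level alarm ✗; viscosity out of range ✗; pressure drop high ✓
(C) off-spec feedstock — selectivity up ✓; flow instability ✗; odor noted ✓; level alarm ✗; viscosity out of range ✗; pressure drop high ✗
(D) reactor fouling — does not account for flow instability, odor noted, pressure drop high
(E) feed contamination — fails on selectivity up, flow instability, level alarm (predicts selectivity down, not selectivity up)
No candidate is consistent with all observations.

none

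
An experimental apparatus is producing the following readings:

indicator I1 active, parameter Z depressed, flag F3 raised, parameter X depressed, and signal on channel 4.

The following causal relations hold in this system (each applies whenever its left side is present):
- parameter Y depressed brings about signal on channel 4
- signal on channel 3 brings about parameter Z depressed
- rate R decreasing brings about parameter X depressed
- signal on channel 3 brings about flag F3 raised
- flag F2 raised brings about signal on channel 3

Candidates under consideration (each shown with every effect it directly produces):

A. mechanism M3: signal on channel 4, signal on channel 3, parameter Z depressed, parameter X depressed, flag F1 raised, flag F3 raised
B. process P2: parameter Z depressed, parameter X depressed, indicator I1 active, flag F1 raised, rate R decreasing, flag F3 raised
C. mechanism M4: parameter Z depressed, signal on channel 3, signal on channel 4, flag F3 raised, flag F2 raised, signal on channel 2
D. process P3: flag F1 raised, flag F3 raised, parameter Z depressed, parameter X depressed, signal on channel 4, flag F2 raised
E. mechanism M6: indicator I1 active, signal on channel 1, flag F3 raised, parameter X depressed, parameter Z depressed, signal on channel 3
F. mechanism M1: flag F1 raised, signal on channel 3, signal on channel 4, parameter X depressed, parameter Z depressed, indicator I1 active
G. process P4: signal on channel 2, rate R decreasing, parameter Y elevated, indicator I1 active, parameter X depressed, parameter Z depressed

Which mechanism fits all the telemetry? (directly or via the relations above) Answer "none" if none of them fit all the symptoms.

F

Per-candidate check:
(A) mechanism M3 — indicator I1 active ✗; parameter Z depressed ✓; flag F3 raised ✓; parameter X depressed ✓; signal on channel 4 ✓
(B) process P2 — indicator I1 active ✓; parameter Z depressed ✓; flag F3 raised ✓; parameter X depressed ✓; signal on channel 4 ✗
(C) mechanism M4 — indicator I1 active ✗; parameter Z depressed ✓; flag F3 raised ✓; parameter X depressed ✗; signal on channel 4 ✓
(D) process P3 — indicator I1 active ✗; parameter Z depressed ✓; flag F3 raised ✓; parameter X depressed ✓; signal on channel 4 ✓
(E) mechanism M6 — indicator I1 active ✓; parameter Z depressed ✓; flag F3 raised ✓; parameter X depressed ✓; signal on channel 4 ✗
(F) mechanism M1 — accounts for every observation (flag F3 raised through signal on channel 3 → flag F3 raised)
(G) process P4 — indicator I1 active ✓; parameter Z depressed ✓; flag F3 raised ✗; parameter X depressed ✓; signal on channel 4 ✗
(F) alone accounts for all the evidence.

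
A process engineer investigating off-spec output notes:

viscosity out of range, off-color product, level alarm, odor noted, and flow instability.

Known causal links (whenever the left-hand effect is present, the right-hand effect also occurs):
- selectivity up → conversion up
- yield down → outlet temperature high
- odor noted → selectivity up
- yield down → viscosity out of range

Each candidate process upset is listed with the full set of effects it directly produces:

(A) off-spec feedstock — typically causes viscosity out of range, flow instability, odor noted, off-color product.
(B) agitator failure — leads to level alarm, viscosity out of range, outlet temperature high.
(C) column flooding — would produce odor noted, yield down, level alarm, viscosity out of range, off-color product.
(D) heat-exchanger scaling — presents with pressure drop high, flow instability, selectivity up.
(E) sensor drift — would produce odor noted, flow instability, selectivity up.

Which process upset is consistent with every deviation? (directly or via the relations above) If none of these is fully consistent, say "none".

Per-candidate check:
(A) off-spec feedstock — viscosity out of range +; off-color product +; level alarm -; odor noted +; flow instability +
(B) agitator failure — viscosity out of range +; off-color product -; level alarm +; odor noted -; flow instability -
(C) column flooding — viscosity out of range +; off-color product +; level alarm +; odor noted +; flow instability -
(D) heat-exchanger scaling — viscosity out of range -; off-color product -; level alarm -; odor noted -; flow instability +
(E) sensor drift — viscosity out of range -; off-color product -; level alarm -; odor noted +; flow instability +
No candidate is consistent with all observations.

none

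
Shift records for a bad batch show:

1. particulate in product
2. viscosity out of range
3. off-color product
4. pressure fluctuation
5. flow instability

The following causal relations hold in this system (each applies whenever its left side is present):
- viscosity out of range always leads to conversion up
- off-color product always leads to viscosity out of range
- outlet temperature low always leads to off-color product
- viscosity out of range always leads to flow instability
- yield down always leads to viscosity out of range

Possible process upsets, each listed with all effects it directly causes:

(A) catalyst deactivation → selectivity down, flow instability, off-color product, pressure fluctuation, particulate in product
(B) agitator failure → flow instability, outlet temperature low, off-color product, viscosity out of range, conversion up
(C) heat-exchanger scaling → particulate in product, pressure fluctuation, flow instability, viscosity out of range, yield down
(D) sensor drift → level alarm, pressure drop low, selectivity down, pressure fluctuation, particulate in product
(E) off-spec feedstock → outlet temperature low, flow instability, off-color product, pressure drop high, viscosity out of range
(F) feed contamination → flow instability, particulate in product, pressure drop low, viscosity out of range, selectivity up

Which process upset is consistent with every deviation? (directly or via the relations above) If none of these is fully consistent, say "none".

Checking each candidate against the observations:
(A) catalyst deactivation — particulate in product ✓; viscosity out of range ✓ (through off-color product → viscosity out of range); off-color product ✓; pressure fluctuation ✓; flow instability ✓
(B) agitator failure — does not account for particulate in product, pressure fluctuation
(C) heat-exchanger scaling — particulate in product ✓; viscosity out of range ✓; off-color product ✗; pressure fluctuation ✓; flow instability ✓
(D) sensor drift — particulate in product ✓; viscosity out of range ✗; off-color product ✗; pressure fluctuation ✓; flow instability ✗
(E) off-spec feedstock — does not account for particulate in product, pressure fluctuation
(F) feed contamination — particulate in product ✓; viscosity out of range ✓; off-color product ✗; pressure fluctuation ✗; flow instability ✓
Only (A) is consistent with every observation.

A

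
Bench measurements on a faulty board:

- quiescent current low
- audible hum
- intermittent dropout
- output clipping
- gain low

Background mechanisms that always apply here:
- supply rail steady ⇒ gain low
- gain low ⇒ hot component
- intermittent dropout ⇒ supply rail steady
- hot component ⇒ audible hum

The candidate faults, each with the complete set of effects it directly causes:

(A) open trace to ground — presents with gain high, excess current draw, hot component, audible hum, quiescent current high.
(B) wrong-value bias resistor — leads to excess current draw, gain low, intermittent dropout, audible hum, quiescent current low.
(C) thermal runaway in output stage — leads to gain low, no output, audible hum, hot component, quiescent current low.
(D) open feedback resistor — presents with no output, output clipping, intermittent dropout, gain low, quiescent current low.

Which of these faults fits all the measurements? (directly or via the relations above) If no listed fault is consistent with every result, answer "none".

Checking each candidate against the observations:
(A) open trace to ground — quiescent current low -; audible hum +; intermittent dropout -; output clipping -; gain low -
(B) wrong-value bias resistor — quiescent current low +; audible hum +; intermittent dropout +; output clipping -; gain low +
(C) thermal runaway in output stage — quiescent current low +; audible hum +; intermittent dropout -; output clipping -; gain low +
(D) open feedback resistor — quiescent current low +; audible hum + (by gain low → hot component → audible hum); intermittent dropout +; output clipping +; gain low +
Only (D) is consistent with every observation.

D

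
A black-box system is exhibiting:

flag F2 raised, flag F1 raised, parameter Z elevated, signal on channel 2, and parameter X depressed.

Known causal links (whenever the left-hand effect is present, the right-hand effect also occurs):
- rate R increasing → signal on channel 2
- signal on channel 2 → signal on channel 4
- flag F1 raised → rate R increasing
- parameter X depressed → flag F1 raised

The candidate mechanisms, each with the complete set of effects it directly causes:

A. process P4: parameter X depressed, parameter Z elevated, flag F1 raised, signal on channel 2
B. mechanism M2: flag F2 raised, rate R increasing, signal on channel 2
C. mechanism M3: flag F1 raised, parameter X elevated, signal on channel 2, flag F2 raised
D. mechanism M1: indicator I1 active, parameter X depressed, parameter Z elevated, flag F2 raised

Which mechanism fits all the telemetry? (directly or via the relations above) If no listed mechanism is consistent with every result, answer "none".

D

Per-candidate check:
(A) process P4 — does not account for flag F2 raised
(B) mechanism M2 — flag F2 raised yes; flag F1 raised NO; parameter Z elevated NO; signal on channel 2 yes; parameter X depressed NO
(C) mechanism M3 — flag F2 raised yes; flag F1 raised yes; parameter Z elevated NO; signal on channel 2 yes; parameter X depressed NO
(D) mechanism M1 — flag F2 raised yes; flag F1 raised yes (by parameter X depressed → flag F1 raised); parameter Z elevated yes; signal on channel 2 yes (by parameter X depressed → flag F1 raised → rate R increasing → signal on channel 2); parameter X depressed yes
Only (D) is consistent with every observation.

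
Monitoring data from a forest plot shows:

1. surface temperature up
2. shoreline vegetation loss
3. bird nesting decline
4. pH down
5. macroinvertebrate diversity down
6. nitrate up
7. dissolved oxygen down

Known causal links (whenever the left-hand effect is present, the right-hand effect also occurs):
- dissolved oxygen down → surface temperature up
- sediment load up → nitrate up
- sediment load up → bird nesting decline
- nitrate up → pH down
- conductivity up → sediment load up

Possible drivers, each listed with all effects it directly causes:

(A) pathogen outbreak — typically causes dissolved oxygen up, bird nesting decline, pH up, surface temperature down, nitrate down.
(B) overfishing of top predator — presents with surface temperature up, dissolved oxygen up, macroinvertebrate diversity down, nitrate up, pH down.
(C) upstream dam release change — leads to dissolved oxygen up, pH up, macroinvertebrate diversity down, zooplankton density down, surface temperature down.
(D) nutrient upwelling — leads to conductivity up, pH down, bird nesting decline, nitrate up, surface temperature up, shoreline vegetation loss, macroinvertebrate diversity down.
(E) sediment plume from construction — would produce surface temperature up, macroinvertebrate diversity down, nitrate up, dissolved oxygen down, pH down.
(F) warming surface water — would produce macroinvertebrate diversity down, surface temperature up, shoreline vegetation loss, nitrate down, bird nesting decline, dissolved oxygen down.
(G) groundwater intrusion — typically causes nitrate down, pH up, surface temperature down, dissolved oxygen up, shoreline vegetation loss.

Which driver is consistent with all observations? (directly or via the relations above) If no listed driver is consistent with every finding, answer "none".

Per-candidate check:
(A) pathogen outbreak — surface temperature up ✗; shoreline vegetation loss ✗; bird nesting decline ✓; pH down ✗; macroinvertebrate diversity down ✗; nitrate up ✗; dissolved oxygen down ✗
(B) overfishing of top predator — fails on shoreline vegetation loss, bird nesting decline, dissolved oxygen down (predicts dissolved oxygen up, not dissolved oxygen down)
(C) upstream dam release change — surface temperature up ✗; shoreline vegetation loss ✗; bird nesting decline ✗; pH down ✗; macroinvertebrate diversity down ✓; nitrate up ✗; dissolved oxygen down ✗
(D) nutrient upwelling — does not account for dissolved oxygen down
(E) sediment plume from construction — does not account for shoreline vegetation loss, bird nesting decline
(F) warming surface water — fails on pH down, nitrate up (predicts nitrate down, not nitrate up)
(G) groundwater intrusion — fails on surface temperature up, bird nesting decline, pH down, macroinvertebrate diversity down, nitrate up, dissolved oxygen down (predicts surface temperature down, not surface temperature up; predicts pH up, not pH down; predicts nitrate down, not nitrate up; predicts dissolved oxygen up, not dissolved oxygen down)
Every candidate fails on at least one observation.

none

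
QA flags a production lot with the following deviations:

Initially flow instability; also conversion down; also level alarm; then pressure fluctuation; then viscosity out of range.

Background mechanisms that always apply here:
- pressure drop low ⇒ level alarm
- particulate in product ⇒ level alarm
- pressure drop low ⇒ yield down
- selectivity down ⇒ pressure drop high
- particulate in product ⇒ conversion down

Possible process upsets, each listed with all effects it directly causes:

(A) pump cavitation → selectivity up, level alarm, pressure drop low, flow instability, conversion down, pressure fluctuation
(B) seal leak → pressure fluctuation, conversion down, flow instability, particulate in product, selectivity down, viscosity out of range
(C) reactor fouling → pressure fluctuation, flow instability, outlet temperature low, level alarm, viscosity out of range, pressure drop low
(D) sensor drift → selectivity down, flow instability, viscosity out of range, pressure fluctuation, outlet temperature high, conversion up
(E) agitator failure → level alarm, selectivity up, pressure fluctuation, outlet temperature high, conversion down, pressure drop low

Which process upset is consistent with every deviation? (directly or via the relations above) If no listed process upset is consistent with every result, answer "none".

B

For each candidate, compare predicted effects to what was observed:
(A) pump cavitation — does not account for viscosity out of range
(B) seal leak — flow instability ✓; conversion down ✓; level alarm ✓ (by particulate in product → level alarm); pressure fluctuation ✓; viscosity out of range ✓
(C) reactor fouling — does not account for conversion down
(D) sensor drift — fails on conversion down, level alarm (predicts conversion up, not conversion down)
(E) agitator failure — does not account for flow instability, viscosity out of range
Only (B) is consistent with every observation.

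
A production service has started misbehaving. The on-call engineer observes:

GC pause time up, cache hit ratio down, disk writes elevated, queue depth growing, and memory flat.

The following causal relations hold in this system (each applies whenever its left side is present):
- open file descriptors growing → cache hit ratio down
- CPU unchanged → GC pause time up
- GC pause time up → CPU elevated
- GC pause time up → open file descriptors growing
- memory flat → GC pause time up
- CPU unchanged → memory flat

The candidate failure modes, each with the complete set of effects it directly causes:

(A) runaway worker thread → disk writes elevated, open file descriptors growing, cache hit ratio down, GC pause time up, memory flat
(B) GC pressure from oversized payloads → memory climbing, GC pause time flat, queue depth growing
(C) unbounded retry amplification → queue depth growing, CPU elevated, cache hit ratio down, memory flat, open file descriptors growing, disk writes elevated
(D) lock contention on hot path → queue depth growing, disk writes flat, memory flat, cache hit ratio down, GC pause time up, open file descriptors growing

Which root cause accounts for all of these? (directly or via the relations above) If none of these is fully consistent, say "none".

Testing each hypothesis:
(A) runaway worker thread — does not account for queue depth growing
(B) GC pressure from oversized payloads — GC pause time up miss; cache hit ratio down miss; disk writes elevated miss; queue depth growing match; memory flat miss
(C) unbounded retry amplification — accounts for every observation (GC pause time up through memory flat → GC pause time up)
(D) lock contention on hot path — GC pause time up match; cache hit ratio down match; disk writes elevated miss; queue depth growing match; memory flat match
Only (C) is consistent with every observation.

C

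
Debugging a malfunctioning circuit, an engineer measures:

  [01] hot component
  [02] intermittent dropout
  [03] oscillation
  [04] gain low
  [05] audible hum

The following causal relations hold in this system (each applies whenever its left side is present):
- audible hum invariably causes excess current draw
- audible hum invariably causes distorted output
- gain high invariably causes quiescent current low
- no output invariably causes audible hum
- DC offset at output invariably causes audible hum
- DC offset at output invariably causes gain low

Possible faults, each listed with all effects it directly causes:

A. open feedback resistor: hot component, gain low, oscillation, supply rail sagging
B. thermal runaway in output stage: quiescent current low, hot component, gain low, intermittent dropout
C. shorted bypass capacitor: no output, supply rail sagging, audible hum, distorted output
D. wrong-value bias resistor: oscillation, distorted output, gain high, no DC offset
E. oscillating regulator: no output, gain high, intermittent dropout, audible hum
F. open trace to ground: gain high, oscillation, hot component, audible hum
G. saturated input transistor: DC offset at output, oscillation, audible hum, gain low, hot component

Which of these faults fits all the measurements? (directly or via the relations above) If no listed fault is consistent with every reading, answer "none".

none

Per-candidate check:
(A) open feedback resistor — hot component +; intermittent dropout -; oscillation +; gain low +; audible hum -
(B) thermal runaway in output stage — hot component +; intermittent dropout +; oscillation -; gain low +; audible hum -
(C) shorted bypass capacitor — does not account for hot component, intermittent dropout, oscillation, gain low
(D) wrong-value bias resistor — hot component -; intermittent dropout -; oscillation +; gain low -; audible hum -
(E) oscillating regulator — fails on hot component, oscillation, gain low (predicts gain high, not gain low)
(F) open trace to ground — fails on intermittent dropout, gain low (predicts gain high, not gain low)
(G) saturated input transistor — does not account for intermittent dropout
None of the listed candidates fits everything.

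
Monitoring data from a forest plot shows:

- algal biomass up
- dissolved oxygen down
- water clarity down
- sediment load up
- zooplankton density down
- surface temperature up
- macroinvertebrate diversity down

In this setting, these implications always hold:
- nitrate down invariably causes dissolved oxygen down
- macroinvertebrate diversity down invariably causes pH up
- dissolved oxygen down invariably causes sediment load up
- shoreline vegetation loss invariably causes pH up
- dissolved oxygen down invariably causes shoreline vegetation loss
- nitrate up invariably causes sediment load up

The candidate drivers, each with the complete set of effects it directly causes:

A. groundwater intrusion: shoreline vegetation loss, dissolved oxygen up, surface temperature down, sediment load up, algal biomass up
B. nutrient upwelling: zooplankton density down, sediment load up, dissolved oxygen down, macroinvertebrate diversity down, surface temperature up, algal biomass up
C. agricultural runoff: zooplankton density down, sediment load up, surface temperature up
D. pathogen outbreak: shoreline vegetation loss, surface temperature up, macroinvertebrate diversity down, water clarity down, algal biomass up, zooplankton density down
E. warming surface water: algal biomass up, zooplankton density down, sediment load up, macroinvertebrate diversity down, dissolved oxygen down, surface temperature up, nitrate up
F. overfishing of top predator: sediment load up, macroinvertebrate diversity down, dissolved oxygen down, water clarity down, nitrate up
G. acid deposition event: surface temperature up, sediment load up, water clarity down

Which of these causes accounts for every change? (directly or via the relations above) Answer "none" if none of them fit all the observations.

none

For each candidate, compare predicted effects to what was observed:
(A) groundwater intrusion — algal biomass up match; dissolved oxygen down miss; water clarity down miss; sediment load up match; zooplankton density down miss; surface temperature up miss; macroinvertebrate diversity down miss
(B) nutrient upwelling — does not account for water clarity down
(C) agricultural runoff — algal biomass up miss; dissolved oxygen down miss; water clarity down miss; sediment load up match; zooplankton density down match; surface temperature up match; macroinvertebrate diversity down miss
(D) pathogen outbreak — does not account for dissolved oxygen down, sediment load up
(E) warming surface water — does not account for water clarity down
(F) overfishing of top predator — algal biomass up miss; dissolved oxygen down match; water clarity down match; sediment load up match; zooplankton density down miss; surface temperature up miss; macroinvertebrate diversity down match
(G) acid deposition event — algal biomass up miss; dissolved oxygen down miss; water clarity down match; sediment load up match; zooplankton density down miss; surface temperature up match; macroinvertebrate diversity down miss
No candidate is consistent with all observations.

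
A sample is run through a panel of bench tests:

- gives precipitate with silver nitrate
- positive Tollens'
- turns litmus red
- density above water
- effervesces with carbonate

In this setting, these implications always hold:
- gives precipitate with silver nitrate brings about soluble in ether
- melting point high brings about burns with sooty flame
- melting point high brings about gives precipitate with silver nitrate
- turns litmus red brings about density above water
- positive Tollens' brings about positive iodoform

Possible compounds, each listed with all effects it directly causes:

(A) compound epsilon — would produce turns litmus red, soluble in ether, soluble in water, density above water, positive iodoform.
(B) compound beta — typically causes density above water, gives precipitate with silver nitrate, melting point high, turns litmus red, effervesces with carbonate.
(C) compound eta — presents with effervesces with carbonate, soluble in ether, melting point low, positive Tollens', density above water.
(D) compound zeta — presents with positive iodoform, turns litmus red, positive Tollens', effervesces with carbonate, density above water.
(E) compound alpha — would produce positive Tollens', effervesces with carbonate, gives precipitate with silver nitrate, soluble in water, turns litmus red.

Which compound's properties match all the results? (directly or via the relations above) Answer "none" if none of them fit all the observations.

E

Per-candidate check:
(A) compound epsilon — gives precipitate with silver nitrate ✗; positive Tollens' ✗; turns litmus red ✓; density above water ✓; effervesces with carbonate ✗
(B) compound beta — does not account for positive Tollens'
(C) compound eta — does not account for gives precipitate with silver nitrate, turns litmus red
(D) compound zeta — does not account for gives precipitate with silver nitrate
(E) compound alpha — accounts for every observation (density above water via turns litmus red → density above water)
Only (E) is consistent with every observation.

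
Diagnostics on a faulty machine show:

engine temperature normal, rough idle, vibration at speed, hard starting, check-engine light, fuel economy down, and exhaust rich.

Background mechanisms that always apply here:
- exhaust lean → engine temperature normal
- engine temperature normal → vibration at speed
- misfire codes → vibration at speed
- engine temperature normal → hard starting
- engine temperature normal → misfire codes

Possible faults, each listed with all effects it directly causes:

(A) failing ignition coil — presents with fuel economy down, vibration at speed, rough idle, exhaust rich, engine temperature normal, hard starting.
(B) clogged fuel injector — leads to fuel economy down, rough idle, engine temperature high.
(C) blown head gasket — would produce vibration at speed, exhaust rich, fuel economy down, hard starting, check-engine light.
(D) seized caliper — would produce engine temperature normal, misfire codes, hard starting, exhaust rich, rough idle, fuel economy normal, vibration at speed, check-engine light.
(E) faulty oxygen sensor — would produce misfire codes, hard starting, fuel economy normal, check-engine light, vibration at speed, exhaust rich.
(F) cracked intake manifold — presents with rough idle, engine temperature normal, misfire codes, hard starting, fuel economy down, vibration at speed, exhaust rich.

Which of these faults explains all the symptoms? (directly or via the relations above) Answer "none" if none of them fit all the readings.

Per-candidate check:
(A) failing ignition coil — does not account for check-engine light
(B) clogged fuel injector — fails on engine temperature normal, vibration at speed, hard starting, check-engine light, exhaust rich (predicts engine temperature high, not engine temperature normal)
(C) blown head gasket — engine temperature normal ✗; rough idle ✗; vibration at speed ✓; hard starting ✓; check-engine light ✓; fuel economy down ✓; exhaust rich ✓
(D) seized caliper — fails on fuel economy down (predicts fuel economy normal, not fuel economy down)
(E) faulty oxygen sensor — fails on engine temperature normal, rough idle, fuel economy down (predicts fuel economy normal, not fuel economy down)
(F) cracked intake manifold — engine temperature normal ✓; rough idle ✓; vibration at speed ✓; hard starting ✓; check-engine light ✗; fuel economy down ✓; exhaust rich ✓
None of the listed candidates fits everything.

none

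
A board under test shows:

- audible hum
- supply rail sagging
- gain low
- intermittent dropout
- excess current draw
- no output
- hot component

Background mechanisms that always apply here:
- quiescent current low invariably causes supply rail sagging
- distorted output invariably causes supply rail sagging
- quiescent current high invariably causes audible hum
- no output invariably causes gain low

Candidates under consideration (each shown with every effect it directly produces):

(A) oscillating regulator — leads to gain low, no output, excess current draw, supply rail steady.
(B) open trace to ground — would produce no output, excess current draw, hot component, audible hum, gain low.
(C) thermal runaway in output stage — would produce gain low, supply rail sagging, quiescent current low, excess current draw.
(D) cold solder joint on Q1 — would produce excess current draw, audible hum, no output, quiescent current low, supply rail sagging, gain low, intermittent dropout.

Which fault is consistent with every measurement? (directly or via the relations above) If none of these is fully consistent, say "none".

none

For each candidate, compare predicted effects to what was observed:
(A) oscillating regulator — audible hum miss; supply rail sagging miss; gain low match; intermittent dropout miss; excess current draw match; no output match; hot component miss
(B) open trace to ground — audible hum match; supply rail sagging miss; gain low match; intermittent dropout miss; excess current draw match; no output match; hot component match
(C) thermal runaway in output stage — audible hum miss; supply rail sagging match; gain low match; intermittent dropout miss; excess current draw match; no output miss; hot component miss
(D) cold solder joint on Q1 — audible hum match; supply rail sagging match; gain low match; intermittent dropout match; excess current draw match; no output match; hot component miss
No candidate is consistent with all observations.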